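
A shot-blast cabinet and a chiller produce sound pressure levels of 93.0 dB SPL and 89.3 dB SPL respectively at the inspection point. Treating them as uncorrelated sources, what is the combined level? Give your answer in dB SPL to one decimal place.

Incoherent sources combine by intensity addition: L_total = 10·log₁₀(Σ 10^(L_i/10)).
Σ 10^(L/10) = 10^(93.0/10) + 10^(89.3/10) = 2.846e+09.
L_total = 10·log₁₀(2.846e+09) = 94.54 dB SPL.

94.5 dB SPL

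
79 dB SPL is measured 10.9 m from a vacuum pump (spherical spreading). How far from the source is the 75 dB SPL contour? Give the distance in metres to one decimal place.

For a point source L₁ − L₂ = 20·log₁₀(r₂/r₁), so r₂ = r₁·10^((L₁−L₂)/20).
r₂ = 10.9·10^((79−75)/20) = 10.9·10^(4.0/20) = 17.28 m.

17.3 m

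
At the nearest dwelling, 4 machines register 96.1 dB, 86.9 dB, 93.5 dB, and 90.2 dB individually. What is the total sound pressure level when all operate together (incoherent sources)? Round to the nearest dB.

99 dB

For uncorrelated sources the intensities add, so convert each level to linear form, sum, and take 10·log₁₀ of the total.
Σ 10^(L/10) = 10^(96.1/10) + 10^(86.9/10) + 10^(93.5/10) + 10^(90.2/10) = 7.849e+09.
L_total = 10·log₁₀(7.849e+09) = 98.95 dB.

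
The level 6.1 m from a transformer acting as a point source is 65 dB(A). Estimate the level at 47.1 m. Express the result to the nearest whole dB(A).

For a point source, L₂ = L₁ − 20·log₁₀(r₂/r₁).
L₂ = 65 − 20·log₁₀(47.1/6.1) = 65 − 17.754 = 47.25 dB(A).

47 dB(A)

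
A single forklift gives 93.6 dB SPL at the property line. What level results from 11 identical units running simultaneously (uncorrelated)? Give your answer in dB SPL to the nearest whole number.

104 dB SPL

With 11 equal, uncorrelated contributions the intensity is 11× that of one unit, giving a rise of 10·log₁₀ 11.
L_total = 93.6 + 10·log₁₀(11) = 93.6 + 10.414 = 104.01 dB SPL.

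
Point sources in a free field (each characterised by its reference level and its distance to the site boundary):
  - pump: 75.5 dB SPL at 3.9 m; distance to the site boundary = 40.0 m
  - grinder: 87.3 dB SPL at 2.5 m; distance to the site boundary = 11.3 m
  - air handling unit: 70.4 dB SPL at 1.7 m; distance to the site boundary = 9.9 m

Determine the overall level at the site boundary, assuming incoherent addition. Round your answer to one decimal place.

74.3 dB SPL

Propagate each source to the receiver with L = L_ref − 20·log₁₀(r/r_ref), then add intensities.
pump: 75.5 − 20·log₁₀(40.0/3.9) = 75.5 − 20.22 = 55.28 dB SPL.
grinder: 87.3 − 20·log₁₀(11.3/2.5) = 87.3 − 13.10 = 74.20 dB SPL.
air handling unit: 70.4 − 20·log₁₀(9.9/1.7) = 70.4 − 15.30 = 55.10 dB SPL.
Σ 10^(L/10) = 2.695e+07 → L_total = 10·log₁₀(2.695e+07) = 74.31 dB SPL.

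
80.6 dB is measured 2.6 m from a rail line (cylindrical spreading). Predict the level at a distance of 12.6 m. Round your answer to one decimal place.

73.7 dB

Cylindrical spreading from a line source gives a 10·log₁₀(r₂/r₁) drop.
L₂ = 80.6 − 10·log₁₀(12.6/2.6) = 80.6 − 6.854 = 73.75 dB.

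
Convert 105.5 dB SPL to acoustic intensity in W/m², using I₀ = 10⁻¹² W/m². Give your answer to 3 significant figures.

I = I₀·10^(L/10) = 10⁻¹² × 10^(105.5/10) = 10^(-1.450).

0.0355 W/m²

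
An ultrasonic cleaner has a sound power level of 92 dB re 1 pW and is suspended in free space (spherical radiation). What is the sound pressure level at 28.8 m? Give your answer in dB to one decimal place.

51.8 dB

L_p = L_w − 10·log₁₀(4π·r²) with r = 28.8 m.
4π·r² = 1.042e+04 m², 10·log₁₀ of that is 40.180 dB.
L_p = 92 − 40.180 = 51.82 dB.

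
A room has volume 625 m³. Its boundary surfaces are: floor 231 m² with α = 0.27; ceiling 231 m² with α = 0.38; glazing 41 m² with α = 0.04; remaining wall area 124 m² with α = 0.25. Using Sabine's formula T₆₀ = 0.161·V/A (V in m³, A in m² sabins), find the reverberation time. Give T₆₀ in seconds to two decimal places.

A = Σ Sᵢαᵢ = 231·0.27 + 231·0.38 + 41·0.04 + 124·0.25 = 182.79 m².
T₆₀ = 0.161·V/A = 0.161·625/182.79 = 0.550 s.

0.55 s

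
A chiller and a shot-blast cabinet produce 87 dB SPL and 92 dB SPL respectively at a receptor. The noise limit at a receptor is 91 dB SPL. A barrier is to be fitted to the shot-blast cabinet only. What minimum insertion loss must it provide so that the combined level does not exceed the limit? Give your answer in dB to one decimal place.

3.2 dB

Fixed contribution from the other source: Σ 10^(L/10) = 10^(87/10) = 5.012e+08 (87.00 dB SPL).
To meet 91 dB SPL overall, the treated shot-blast cabinet may contribute at most 10^(91/10) − 5.012e+08 = 7.577e+08, i.e. 88.80 dB SPL.
So the shot-blast cabinet must be reduced from 92 to 88.80 dB SPL: IL = 3.20 dB.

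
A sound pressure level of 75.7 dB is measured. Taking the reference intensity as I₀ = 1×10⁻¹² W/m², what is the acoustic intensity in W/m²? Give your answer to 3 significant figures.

3.72e-05 W/m²

I/I₀ = 10^(75.7/10) = 3.715e+07, so I = 3.715e+07 × 10⁻¹² W/m².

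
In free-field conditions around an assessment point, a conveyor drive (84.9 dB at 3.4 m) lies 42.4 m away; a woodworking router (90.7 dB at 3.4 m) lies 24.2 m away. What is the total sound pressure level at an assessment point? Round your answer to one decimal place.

Apply inverse-square spreading to bring every level to the receiver, then sum 10^(L/10).
conveyor drive: 84.9 − 20·log₁₀(42.4/3.4) = 84.9 − 21.92 = 62.98 dB.
woodworking router: 90.7 − 20·log₁₀(24.2/3.4) = 90.7 − 17.05 = 73.65 dB.
Σ 10^(L/10) = 2.518e+07 → L_total = 10·log₁₀(2.518e+07) = 74.01 dB.

74.0 dB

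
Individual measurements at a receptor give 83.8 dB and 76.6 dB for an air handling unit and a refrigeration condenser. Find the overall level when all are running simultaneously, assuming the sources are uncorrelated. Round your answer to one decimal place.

For uncorrelated sources the intensities add, so convert each level to linear form, sum, and take 10·log₁₀ of the total.
Σ 10^(L/10) = 10^(83.8/10) + 10^(76.6/10) = 2.856e+08.
L_total = 10·log₁₀(2.856e+08) = 84.56 dB.

84.6 dB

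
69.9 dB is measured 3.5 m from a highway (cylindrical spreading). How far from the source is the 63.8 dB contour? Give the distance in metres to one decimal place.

14.3 m

Line-source spreading drops the level by 10·log₁₀(r₂/r₁); inverting, r₂/r₁ = 10^(ΔL/10).
r₂ = 3.5·10^((69.9−63.8)/10) = 3.5·10^(6.1/10) = 14.26 m.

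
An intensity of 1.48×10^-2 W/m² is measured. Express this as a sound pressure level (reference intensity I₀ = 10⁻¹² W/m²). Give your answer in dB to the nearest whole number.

102 dB

L = 10·log₁₀(I/I₀) = 10·log₁₀(1.48×10^-2/10⁻¹²) = 10·log₁₀(1.48×10^10).
L = 10·(0.1703 + 10) = 101.70 dB.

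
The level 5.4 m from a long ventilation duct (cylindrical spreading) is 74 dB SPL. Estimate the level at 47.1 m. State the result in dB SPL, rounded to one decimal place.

Line-source attenuation: ΔL = 10·log₁₀(r₂/r₁) = 10·log₁₀(47.1/5.4) = 9.406 dB.
L₂ = 74 − 10·log₁₀(47.1/5.4) = 74 − 9.406 = 64.59 dB SPL.

64.6 dB SPL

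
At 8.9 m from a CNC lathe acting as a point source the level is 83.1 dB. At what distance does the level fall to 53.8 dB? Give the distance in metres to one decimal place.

259.7 m

Point-source spreading drops the level by 20·log₁₀(r₂/r₁); inverting, r₂/r₁ = 10^(ΔL/20).
r₂ = 8.9·10^((83.1−53.8)/20) = 8.9·10^(29.3/20) = 259.65 m.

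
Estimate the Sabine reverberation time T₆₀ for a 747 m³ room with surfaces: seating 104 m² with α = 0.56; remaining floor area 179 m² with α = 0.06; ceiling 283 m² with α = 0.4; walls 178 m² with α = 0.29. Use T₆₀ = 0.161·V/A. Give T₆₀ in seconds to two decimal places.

0.51 s

Total absorption A = 104·0.56 + 179·0.06 + 283·0.4 + 178·0.29 = 233.80 m² sabins.
T₆₀ = 0.161 × 747 / 233.80 = 0.514 s.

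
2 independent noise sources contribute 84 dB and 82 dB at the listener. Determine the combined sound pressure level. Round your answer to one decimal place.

For uncorrelated sources the intensities add, so convert each level to linear form, sum, and take 10·log₁₀ of the total.
Σ 10^(L/10) = 10^(84/10) + 10^(82/10) = 4.097e+08.
L_total = 10·log₁₀(4.097e+08) = 86.12 dB.

86.1 dB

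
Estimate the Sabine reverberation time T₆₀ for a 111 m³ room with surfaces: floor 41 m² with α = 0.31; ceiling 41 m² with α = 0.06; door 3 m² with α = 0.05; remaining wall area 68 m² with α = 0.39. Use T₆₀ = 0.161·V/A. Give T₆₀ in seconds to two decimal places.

Summing Sᵢαᵢ: 41·0.31 + 41·0.06 + 3·0.05 + 68·0.39 = 41.84 m².
T₆₀ = 0.161·V/A = 0.161·111/41.84 = 0.427 s.

0.43 s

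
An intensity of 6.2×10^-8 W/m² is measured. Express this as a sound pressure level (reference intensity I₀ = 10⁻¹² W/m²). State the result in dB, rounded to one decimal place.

I/I₀ = 6.2×10^-8/10⁻¹² = 6.2×10^4, and L = 10·log₁₀(I/I₀).
L = 10·(0.7924 + 4) = 47.92 dB.

47.9 dB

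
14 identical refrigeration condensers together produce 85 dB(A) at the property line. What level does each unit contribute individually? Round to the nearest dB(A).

74 dB(A)

Dividing the total intensity by 14 lowers the level by 10·log₁₀ 14 = 11.461 dB: L₁ = 85 − 11.461.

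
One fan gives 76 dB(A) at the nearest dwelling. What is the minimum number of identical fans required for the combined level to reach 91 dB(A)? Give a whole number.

N identical sources give L₁ + 10·log₁₀ N, so require 10·log₁₀ N ≥ 91 − 76 = 15.0 dB.
N ≥ 10^(15.0/10) = 31.623, so N = 32.

32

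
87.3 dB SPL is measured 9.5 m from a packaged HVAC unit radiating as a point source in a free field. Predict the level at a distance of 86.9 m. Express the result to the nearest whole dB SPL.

Point-source attenuation: ΔL = 20·log₁₀(r₂/r₁) = 20·log₁₀(86.9/9.5) = 19.226 dB.
L₂ = 87.3 − 20·log₁₀(86.9/9.5) = 87.3 − 19.226 = 68.07 dB SPL.

68 dB SPL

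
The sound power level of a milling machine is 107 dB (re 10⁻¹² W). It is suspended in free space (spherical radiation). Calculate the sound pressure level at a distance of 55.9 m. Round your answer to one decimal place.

61.1 dB

L_p = L_w − 10·log₁₀(4π·r²) with r = 55.9 m.
4π·r² = 3.927e+04 m², 10·log₁₀ of that is 45.940 dB.
L_p = 107 − 45.940 = 61.06 dB.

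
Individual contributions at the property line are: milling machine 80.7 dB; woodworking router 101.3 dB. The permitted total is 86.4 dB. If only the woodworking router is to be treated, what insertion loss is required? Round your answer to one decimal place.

Everything except the woodworking router sums to 10^(80.7/10) = 1.175e+08 in linear terms, 80.70 dB.
To meet 86.4 dB overall, the treated woodworking router may contribute at most 10^(86.4/10) − 1.175e+08 = 3.190e+08, i.e. 85.04 dB.
So the woodworking router must be reduced from 101.3 to 85.04 dB: IL = 16.26 dB.

16.3 dB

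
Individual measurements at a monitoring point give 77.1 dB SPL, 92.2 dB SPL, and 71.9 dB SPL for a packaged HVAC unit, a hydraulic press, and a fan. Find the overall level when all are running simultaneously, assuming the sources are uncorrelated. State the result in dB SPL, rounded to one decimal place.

92.4 dB SPL

For uncorrelated sources the intensities add, so convert each level to linear form, sum, and take 10·log₁₀ of the total.
Σ 10^(L/10) = 10^(77.1/10) + 10^(92.2/10) + 10^(71.9/10) = 1.726e+09.
L_total = 10·log₁₀(1.726e+09) = 92.37 dB SPL.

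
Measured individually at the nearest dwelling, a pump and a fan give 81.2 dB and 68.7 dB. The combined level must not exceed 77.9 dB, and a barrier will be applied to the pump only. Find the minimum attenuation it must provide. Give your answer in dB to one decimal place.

Everything except the pump sums to 10^(68.7/10) = 7.413e+06 in linear terms, 68.70 dB.
The limit corresponds to 10^(77.9/10) = 6.166e+07; subtracting the fixed part leaves 5.425e+07 for the pump, i.e. 77.34 dB.
So the pump must be reduced from 81.2 to 77.34 dB: IL = 3.86 dB.

3.9 dB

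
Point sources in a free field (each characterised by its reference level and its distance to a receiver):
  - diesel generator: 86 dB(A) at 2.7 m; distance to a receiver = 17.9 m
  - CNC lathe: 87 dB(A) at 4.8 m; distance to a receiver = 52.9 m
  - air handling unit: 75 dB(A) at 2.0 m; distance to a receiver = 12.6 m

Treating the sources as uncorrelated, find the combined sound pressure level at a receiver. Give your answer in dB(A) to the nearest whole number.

Propagate each source to the receiver with L = L_ref − 20·log₁₀(r/r_ref), then add intensities.
diesel generator: 86 − 20·log₁₀(17.9/2.7) = 86 − 16.43 = 69.57 dB(A).
CNC lathe: 87 − 20·log₁₀(52.9/4.8) = 87 − 20.84 = 66.16 dB(A).
air handling unit: 75 − 20·log₁₀(12.6/2.0) = 75 − 15.99 = 59.01 dB(A).
Σ 10^(L/10) = 1.398e+07 → L_total = 10·log₁₀(1.398e+07) = 71.46 dB(A).

71 dB(A)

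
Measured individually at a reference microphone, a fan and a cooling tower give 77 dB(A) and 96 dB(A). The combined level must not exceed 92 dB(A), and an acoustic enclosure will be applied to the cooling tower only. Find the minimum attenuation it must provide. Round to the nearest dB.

Everything except the cooling tower sums to 10^(77/10) = 5.012e+07 in linear terms, 77.00 dB(A).
The limit corresponds to 10^(92/10) = 1.585e+09; subtracting the fixed part leaves 1.535e+09 for the cooling tower, i.e. 91.86 dB(A).
So the cooling tower must be reduced from 96 to 91.86 dB(A): IL = 4.14 dB.

4 dB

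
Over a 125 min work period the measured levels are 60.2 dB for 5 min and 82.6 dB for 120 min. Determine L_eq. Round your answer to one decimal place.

The energy average is taken in the linear domain: L_eq = 10·log₁₀[(Σ tᵢ·10^(Lᵢ/10))/T], T = 125 min.
Σ tᵢ·10^(Lᵢ/10) = 5·10^(60.2/10) + 120·10^(82.6/10) = 2.184e+10.
L_eq = 10·log₁₀(2.184e+10/125) = 82.42 dB.

82.4 dB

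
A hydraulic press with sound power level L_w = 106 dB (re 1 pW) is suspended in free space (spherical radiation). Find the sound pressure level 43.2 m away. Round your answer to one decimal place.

The power spreads over a sphere of area 4π·r², so L_p = L_w − 10·log₁₀(4π·r²).
4π·r² = 2.345e+04 m², 10·log₁₀ of that is 43.702 dB.
L_p = 106 − 43.702 = 62.30 dB.

62.3 dB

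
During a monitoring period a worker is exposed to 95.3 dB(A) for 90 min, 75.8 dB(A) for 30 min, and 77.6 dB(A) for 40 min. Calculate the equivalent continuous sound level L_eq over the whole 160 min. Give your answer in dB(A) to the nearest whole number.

Weight each interval's intensity by its duration and average over T = 160 min:
Σ tᵢ·10^(Lᵢ/10) = 90·10^(95.3/10) + 30·10^(75.8/10) + 40·10^(77.6/10) = 3.084e+11.
L_eq = 10·log₁₀(3.084e+11/160) = 92.85 dB(A).

93 dB(A)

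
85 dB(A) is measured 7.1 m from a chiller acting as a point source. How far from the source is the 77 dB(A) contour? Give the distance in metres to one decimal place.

For a point source L₁ − L₂ = 20·log₁₀(r₂/r₁), so r₂ = r₁·10^((L₁−L₂)/20).
r₂ = 7.1·10^((85−77)/20) = 7.1·10^(8.0/20) = 17.83 m.

17.8 m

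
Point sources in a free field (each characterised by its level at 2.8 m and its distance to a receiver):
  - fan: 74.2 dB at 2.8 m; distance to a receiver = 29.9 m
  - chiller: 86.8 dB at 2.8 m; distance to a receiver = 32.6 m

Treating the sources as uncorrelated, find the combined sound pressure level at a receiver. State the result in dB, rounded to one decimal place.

First find each source's level at the receiver (point-source: −20·log₁₀(r/r_ref)), then combine on an intensity basis.
fan: 74.2 − 20·log₁₀(29.9/2.8) = 74.2 − 20.57 = 53.63 dB.
chiller: 86.8 − 20·log₁₀(32.6/2.8) = 86.8 − 21.32 = 65.48 dB.
Σ 10^(L/10) = 3.762e+06 → L_total = 10·log₁₀(3.762e+06) = 65.75 dB.

65.8 dB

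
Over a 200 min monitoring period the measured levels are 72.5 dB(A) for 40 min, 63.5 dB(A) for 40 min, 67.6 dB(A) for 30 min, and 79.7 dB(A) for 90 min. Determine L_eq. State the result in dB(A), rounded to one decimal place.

76.7 dB(A)

Weight each interval's intensity by its duration and average over T = 200 min:
Σ tᵢ·10^(Lᵢ/10) = 40·10^(72.5/10) + 40·10^(63.5/10) + 30·10^(67.6/10) + 90·10^(79.7/10) = 9.373e+09.
L_eq = 10·log₁₀(9.373e+09/200) = 76.71 dB(A).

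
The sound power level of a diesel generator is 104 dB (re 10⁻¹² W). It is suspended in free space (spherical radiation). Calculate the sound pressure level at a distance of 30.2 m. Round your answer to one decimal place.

63.4 dB

L_p = L_w − 10·log₁₀(4π·r²) with r = 30.2 m.
4π·r² = 1.146e+04 m², 10·log₁₀ of that is 40.592 dB.
L_p = 104 − 40.592 = 63.41 dB.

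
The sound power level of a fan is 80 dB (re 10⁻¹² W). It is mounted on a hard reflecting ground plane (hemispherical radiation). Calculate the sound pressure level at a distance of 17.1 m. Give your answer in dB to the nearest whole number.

L_p = L_w − 10·log₁₀(2π·r²) with r = 17.1 m.
2π·r² = 1837 m², 10·log₁₀ of that is 32.642 dB.
L_p = 80 − 32.642 = 47.36 dB.

47 dB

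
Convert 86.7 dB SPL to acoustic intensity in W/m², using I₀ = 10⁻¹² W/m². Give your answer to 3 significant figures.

0.000468 W/m²

I = I₀·10^(L/10) = 10⁻¹² × 10^(86.7/10) = 10^(-3.330).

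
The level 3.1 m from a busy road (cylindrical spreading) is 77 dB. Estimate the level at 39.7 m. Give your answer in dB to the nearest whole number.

66 dB

Cylindrical spreading from a line source gives a 10·log₁₀(r₂/r₁) drop.
L₂ = 77 − 10·log₁₀(39.7/3.1) = 77 − 11.074 = 65.93 dB.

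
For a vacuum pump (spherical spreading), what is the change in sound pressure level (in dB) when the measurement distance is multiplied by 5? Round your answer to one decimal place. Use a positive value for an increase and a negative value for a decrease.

Point-source spreading: ΔL = −20·log₁₀(r₂/r₁).
ΔL = −20·log₁₀(5) = -13.98 dB.

-14.0 dB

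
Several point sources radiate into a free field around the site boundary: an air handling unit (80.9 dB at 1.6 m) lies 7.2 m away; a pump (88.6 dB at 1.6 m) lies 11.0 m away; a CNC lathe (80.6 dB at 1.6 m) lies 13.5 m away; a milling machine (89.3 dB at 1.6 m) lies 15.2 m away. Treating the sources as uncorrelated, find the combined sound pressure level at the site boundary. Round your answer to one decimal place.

First find each source's level at the receiver (point-source: −20·log₁₀(r/r_ref)), then combine on an intensity basis.
air handling unit: 80.9 − 20·log₁₀(7.2/1.6) = 80.9 − 13.06 = 67.84 dB.
pump: 88.6 − 20·log₁₀(11.0/1.6) = 88.6 − 16.75 = 71.85 dB.
CNC lathe: 80.6 − 20·log₁₀(13.5/1.6) = 80.6 − 18.52 = 62.08 dB.
milling machine: 89.3 − 20·log₁₀(15.2/1.6) = 89.3 − 19.55 = 69.75 dB.
Σ 10^(L/10) = 3.245e+07 → L_total = 10·log₁₀(3.245e+07) = 75.11 dB.

75.1 dB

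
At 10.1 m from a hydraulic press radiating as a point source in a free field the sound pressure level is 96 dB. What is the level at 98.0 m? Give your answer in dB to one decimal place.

Point-source attenuation: ΔL = 20·log₁₀(r₂/r₁) = 20·log₁₀(98.0/10.1) = 19.738 dB.
L₂ = 96 − 20·log₁₀(98.0/10.1) = 96 − 19.738 = 76.26 dB.

76.3 dB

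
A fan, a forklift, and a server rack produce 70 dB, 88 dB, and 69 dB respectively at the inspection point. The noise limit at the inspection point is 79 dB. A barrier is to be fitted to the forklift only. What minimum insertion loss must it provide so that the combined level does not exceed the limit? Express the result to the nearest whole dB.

Everything except the forklift sums to 10^(70/10) + 10^(69/10) = 1.794e+07 in linear terms, 72.54 dB.
The limit corresponds to 10^(79/10) = 7.943e+07; subtracting the fixed part leaves 6.149e+07 for the forklift, i.e. 77.89 dB.
So the forklift must be reduced from 88 to 77.89 dB: IL = 10.11 dB.

10 dB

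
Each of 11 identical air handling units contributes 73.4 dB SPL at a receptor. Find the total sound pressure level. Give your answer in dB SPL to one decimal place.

N identical incoherent sources raise the level by 10·log₁₀ N.
L_total = 73.4 + 10·log₁₀(11) = 73.4 + 10.414 = 83.81 dB SPL.

83.8 dB SPL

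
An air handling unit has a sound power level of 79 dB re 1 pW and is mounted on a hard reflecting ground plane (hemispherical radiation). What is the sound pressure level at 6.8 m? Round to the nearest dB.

The power spreads over a hemisphere of area 2π·r², so L_p = L_w − 10·log₁₀(2π·r²).
2π·r² = 290.5 m², 10·log₁₀ of that is 24.632 dB.
L_p = 79 − 24.632 = 54.37 dB.

54 dB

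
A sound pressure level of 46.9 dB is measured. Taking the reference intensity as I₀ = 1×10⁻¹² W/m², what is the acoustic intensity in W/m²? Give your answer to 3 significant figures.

4.90e-08 W/m²

I = I₀·10^(L/10) = 10⁻¹² × 10^(46.9/10) = 10^(-7.310).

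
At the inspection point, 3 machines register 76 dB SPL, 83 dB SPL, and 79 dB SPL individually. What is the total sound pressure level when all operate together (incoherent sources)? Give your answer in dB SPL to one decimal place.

For uncorrelated sources the intensities add, so convert each level to linear form, sum, and take 10·log₁₀ of the total.
Σ 10^(L/10) = 10^(76/10) + 10^(83/10) + 10^(79/10) = 3.188e+08.
L_total = 10·log₁₀(3.188e+08) = 85.03 dB SPL.

85.0 dB SPL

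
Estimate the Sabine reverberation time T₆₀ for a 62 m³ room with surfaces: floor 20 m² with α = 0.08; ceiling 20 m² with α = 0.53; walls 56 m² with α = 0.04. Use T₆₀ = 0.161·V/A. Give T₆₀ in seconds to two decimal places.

0.69 s

A = Σ Sᵢαᵢ = 20·0.08 + 20·0.53 + 56·0.04 = 14.44 m².
T₆₀ = 0.161 × 62 / 14.44 = 0.691 s.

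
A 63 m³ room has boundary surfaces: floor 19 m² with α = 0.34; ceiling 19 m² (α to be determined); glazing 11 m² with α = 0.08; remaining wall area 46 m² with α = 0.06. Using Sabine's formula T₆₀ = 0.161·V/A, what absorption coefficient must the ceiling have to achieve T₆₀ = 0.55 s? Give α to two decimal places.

0.44

A = 0.161·V/T₆₀ = 0.161·63/0.55 = 18.44 m² sabins.
Absorption from the other surfaces = 19·0.34 + 11·0.08 + 46·0.06 = 10.10 m², so the ceiling must supply 8.34 m² over 19 m².
α = 8.34/19 = 0.439.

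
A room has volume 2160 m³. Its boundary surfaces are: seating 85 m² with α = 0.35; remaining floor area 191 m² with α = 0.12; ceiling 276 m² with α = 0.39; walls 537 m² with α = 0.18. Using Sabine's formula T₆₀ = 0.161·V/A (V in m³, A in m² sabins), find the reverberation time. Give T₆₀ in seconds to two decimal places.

1.35 s

Total absorption A = 85·0.35 + 191·0.12 + 276·0.39 + 537·0.18 = 256.97 m² sabins.
T₆₀ = 0.161·V/A = 0.161·2160/256.97 = 1.353 s.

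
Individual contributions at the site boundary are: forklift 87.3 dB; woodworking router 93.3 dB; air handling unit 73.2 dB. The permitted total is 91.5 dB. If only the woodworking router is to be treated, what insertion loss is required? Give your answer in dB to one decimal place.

4.0 dB

Fixed contribution from the other sources: Σ 10^(L/10) = 10^(87.3/10) + 10^(73.2/10) = 5.579e+08 (87.47 dB).
To meet 91.5 dB overall, the treated woodworking router may contribute at most 10^(91.5/10) − 5.579e+08 = 8.546e+08, i.e. 89.32 dB.
Required insertion loss = 93.3 − 89.32 = 3.98 dB.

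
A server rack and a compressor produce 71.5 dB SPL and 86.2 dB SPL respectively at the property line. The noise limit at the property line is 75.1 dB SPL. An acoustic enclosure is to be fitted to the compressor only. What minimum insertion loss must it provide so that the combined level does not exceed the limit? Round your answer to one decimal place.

13.6 dB

Fixed contribution from the other source: Σ 10^(L/10) = 10^(71.5/10) = 1.413e+07 (71.50 dB SPL).
The limit corresponds to 10^(75.1/10) = 3.236e+07; subtracting the fixed part leaves 1.823e+07 for the compressor, i.e. 72.61 dB SPL.
Required insertion loss = 86.2 − 72.61 = 13.59 dB.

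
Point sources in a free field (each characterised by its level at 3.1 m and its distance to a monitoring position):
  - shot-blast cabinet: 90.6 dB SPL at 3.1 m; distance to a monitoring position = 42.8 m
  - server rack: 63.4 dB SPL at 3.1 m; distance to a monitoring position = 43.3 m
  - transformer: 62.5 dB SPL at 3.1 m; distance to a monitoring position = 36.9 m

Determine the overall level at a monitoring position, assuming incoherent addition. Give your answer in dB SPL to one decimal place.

First find each source's level at the receiver (point-source: −20·log₁₀(r/r_ref)), then combine on an intensity basis.
shot-blast cabinet: 90.6 − 20·log₁₀(42.8/3.1) = 90.6 − 22.80 = 67.80 dB SPL.
server rack: 63.4 − 20·log₁₀(43.3/3.1) = 63.4 − 22.90 = 40.50 dB SPL.
transformer: 62.5 − 20·log₁₀(36.9/3.1) = 62.5 − 21.51 = 40.99 dB SPL.
Σ 10^(L/10) = 6.047e+06 → L_total = 10·log₁₀(6.047e+06) = 67.82 dB SPL.

67.8 dB SPL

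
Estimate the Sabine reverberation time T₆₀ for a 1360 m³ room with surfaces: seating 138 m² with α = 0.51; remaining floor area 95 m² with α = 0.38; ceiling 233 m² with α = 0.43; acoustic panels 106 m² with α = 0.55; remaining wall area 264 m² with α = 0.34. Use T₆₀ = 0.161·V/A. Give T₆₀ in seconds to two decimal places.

Summing Sᵢαᵢ: 138·0.51 + 95·0.38 + 233·0.43 + 106·0.55 + 264·0.34 = 354.73 m².
T₆₀ = 0.161 × 1360 / 354.73 = 0.617 s.

0.62 s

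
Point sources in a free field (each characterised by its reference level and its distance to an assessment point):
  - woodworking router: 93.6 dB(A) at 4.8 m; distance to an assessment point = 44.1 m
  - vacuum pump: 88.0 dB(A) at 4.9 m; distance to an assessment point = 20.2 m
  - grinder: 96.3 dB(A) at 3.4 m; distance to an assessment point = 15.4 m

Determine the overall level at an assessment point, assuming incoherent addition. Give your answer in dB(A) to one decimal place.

84.3 dB(A)

Apply inverse-square spreading to bring every level to the receiver, then sum 10^(L/10).
woodworking router: 93.6 − 20·log₁₀(44.1/4.8) = 93.6 − 19.26 = 74.34 dB(A).
vacuum pump: 88.0 − 20·log₁₀(20.2/4.9) = 88.0 − 12.30 = 75.70 dB(A).
grinder: 96.3 − 20·log₁₀(15.4/3.4) = 96.3 − 13.12 = 83.18 dB(A).
Σ 10^(L/10) = 2.722e+08 → L_total = 10·log₁₀(2.722e+08) = 84.35 dB(A).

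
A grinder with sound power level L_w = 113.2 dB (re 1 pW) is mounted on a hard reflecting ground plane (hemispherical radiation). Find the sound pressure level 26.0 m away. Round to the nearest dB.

L_p = L_w − 10·log₁₀(2π·r²) with r = 26.0 m.
2π·r² = 4247 m², 10·log₁₀ of that is 36.281 dB.
L_p = 113.2 − 36.281 = 76.92 dB.

77 dB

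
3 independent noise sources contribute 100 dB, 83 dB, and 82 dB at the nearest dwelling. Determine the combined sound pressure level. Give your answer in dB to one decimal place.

100.2 dB

For uncorrelated sources the intensities add, so convert each level to linear form, sum, and take 10·log₁₀ of the total.
Σ 10^(L/10) = 10^(100/10) + 10^(83/10) + 10^(82/10) = 1.036e+10.
L_total = 10·log₁₀(1.036e+10) = 100.15 dB.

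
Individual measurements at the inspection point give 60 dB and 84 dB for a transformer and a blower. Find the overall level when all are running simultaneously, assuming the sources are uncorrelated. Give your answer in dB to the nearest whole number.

84 dB

Incoherent sources combine by intensity addition: L_total = 10·log₁₀(Σ 10^(L_i/10)).
Σ 10^(L/10) = 10^(60/10) + 10^(84/10) = 2.522e+08.
L_total = 10·log₁₀(2.522e+08) = 84.02 dB.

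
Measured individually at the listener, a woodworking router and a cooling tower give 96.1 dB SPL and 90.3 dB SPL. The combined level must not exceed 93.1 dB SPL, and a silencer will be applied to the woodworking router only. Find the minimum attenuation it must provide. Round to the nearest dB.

6 dB

The untreated sources together contribute 10^(90.3/10) = 1.072e+09, i.e. 90.30 dB SPL.
To meet 93.1 dB SPL overall, the treated woodworking router may contribute at most 10^(93.1/10) − 1.072e+09 = 9.702e+08, i.e. 89.87 dB SPL.
Required insertion loss = 96.1 − 89.87 = 6.23 dB.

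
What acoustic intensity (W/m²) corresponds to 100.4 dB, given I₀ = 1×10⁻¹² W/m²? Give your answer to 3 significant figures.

0.0110 W/m²

L = 10·log₁₀(I/I₀) ⇒ I = I₀·10^(L/10) = 10⁻¹² × 10^10.04.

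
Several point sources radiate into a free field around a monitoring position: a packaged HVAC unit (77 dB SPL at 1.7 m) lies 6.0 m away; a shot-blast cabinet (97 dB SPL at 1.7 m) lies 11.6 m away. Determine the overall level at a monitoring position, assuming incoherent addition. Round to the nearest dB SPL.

Apply inverse-square spreading to bring every level to the receiver, then sum 10^(L/10).
packaged HVAC unit: 77 − 20·log₁₀(6.0/1.7) = 77 − 10.95 = 66.05 dB SPL.
shot-blast cabinet: 97 − 20·log₁₀(11.6/1.7) = 97 − 16.68 = 80.32 dB SPL.
Σ 10^(L/10) = 1.117e+08 → L_total = 10·log₁₀(1.117e+08) = 80.48 dB SPL.

80 dB SPL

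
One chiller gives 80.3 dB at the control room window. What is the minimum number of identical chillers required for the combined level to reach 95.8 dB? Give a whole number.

36

Need L₁ + 10·log₁₀ N ≥ 95.8, i.e. log₁₀ N ≥ 1.55.
N ≥ 10^(15.5/10) = 35.481, so N = 36.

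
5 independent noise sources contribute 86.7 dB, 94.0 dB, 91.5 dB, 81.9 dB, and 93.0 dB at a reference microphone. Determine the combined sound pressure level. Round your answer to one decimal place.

98.2 dB

For uncorrelated sources the intensities add, so convert each level to linear form, sum, and take 10·log₁₀ of the total.
Σ 10^(L/10) = 10^(86.7/10) + 10^(94.0/10) + 10^(91.5/10) + 10^(81.9/10) + 10^(93.0/10) = 6.542e+09.
L_total = 10·log₁₀(6.542e+09) = 98.16 dB.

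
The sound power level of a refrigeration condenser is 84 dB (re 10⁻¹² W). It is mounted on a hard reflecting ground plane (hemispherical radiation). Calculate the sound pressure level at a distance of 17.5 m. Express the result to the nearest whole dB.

51 dB

The power spreads over a hemisphere of area 2π·r², so L_p = L_w − 10·log₁₀(2π·r²).
2π·r² = 1924 m², 10·log₁₀ of that is 32.843 dB.
L_p = 84 − 32.843 = 51.16 dB.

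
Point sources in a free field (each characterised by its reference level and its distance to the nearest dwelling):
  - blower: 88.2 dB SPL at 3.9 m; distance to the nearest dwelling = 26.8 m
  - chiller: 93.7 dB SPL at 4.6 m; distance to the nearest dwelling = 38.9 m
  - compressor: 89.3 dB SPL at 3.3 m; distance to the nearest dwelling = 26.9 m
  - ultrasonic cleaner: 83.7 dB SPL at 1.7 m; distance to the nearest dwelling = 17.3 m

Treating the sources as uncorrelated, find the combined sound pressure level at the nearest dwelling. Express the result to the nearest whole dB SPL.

First find each source's level at the receiver (point-source: −20·log₁₀(r/r_ref)), then combine on an intensity basis.
blower: 88.2 − 20·log₁₀(26.8/3.9) = 88.2 − 16.74 = 71.46 dB SPL.
chiller: 93.7 − 20·log₁₀(38.9/4.6) = 93.7 − 18.54 = 75.16 dB SPL.
compressor: 89.3 − 20·log₁₀(26.9/3.3) = 89.3 − 18.22 = 71.08 dB SPL.
ultrasonic cleaner: 83.7 − 20·log₁₀(17.3/1.7) = 83.7 − 20.15 = 63.55 dB SPL.
Σ 10^(L/10) = 6.184e+07 → L_total = 10·log₁₀(6.184e+07) = 77.91 dB SPL.

78 dB SPL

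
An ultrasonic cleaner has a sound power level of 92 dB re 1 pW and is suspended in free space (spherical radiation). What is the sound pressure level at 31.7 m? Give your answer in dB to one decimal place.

Free-field spherical radiation: L_p = L_w − 10·log₁₀(4π·r²), r = 31.7 m.
4π·r² = 1.263e+04 m², 10·log₁₀ of that is 41.013 dB.
L_p = 92 − 41.013 = 50.99 dB.

51.0 dB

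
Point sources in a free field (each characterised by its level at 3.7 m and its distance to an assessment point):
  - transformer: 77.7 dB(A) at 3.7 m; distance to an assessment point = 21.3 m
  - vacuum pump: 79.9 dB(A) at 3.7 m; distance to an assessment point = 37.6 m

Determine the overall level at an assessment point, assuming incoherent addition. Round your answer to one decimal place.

First find each source's level at the receiver (point-source: −20·log₁₀(r/r_ref)), then combine on an intensity basis.
transformer: 77.7 − 20·log₁₀(21.3/3.7) = 77.7 − 15.20 = 62.50 dB(A).
vacuum pump: 79.9 − 20·log₁₀(37.6/3.7) = 79.9 − 20.14 = 59.76 dB(A).
Σ 10^(L/10) = 2.723e+06 → L_total = 10·log₁₀(2.723e+06) = 64.35 dB(A).

64.4 dB(A)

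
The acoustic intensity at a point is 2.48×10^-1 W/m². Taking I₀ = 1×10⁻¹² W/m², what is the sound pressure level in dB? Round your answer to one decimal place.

I/I₀ = 2.48×10^-1/10⁻¹² = 2.48×10^11, and L = 10·log₁₀(I/I₀).
L = 10·(0.3945 + 11) = 113.94 dB.

113.9 dB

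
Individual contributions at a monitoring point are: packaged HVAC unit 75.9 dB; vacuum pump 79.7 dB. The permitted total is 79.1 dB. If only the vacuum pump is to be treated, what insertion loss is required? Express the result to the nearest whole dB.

Fixed contribution from the other source: Σ 10^(L/10) = 10^(75.9/10) = 3.890e+07 (75.90 dB).
To meet 79.1 dB overall, the treated vacuum pump may contribute at most 10^(79.1/10) − 3.890e+07 = 4.238e+07, i.e. 76.27 dB.
So the vacuum pump must be reduced from 79.7 to 76.27 dB: IL = 3.43 dB.

3 dB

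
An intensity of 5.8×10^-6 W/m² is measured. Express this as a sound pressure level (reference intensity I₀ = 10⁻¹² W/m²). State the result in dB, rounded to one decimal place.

67.6 dB

L = 10·log₁₀(I/I₀) = 10·log₁₀(5.8×10^-6/10⁻¹²) = 10·log₁₀(5.8×10^6).
L = 10·(0.7634 + 6) = 67.63 dB.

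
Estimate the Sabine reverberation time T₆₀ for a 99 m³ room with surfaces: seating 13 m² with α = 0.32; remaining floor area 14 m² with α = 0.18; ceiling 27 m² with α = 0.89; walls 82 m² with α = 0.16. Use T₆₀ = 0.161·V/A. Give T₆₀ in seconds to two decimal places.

Summing Sᵢαᵢ: 13·0.32 + 14·0.18 + 27·0.89 + 82·0.16 = 43.83 m².
T₆₀ = 0.161·V/A = 0.161·99/43.83 = 0.364 s.

0.36 s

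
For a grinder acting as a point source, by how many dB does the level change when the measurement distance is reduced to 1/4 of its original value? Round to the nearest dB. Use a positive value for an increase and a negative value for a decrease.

With spherical spreading the level changes by −20·log₁₀(r₂/r₁).
ΔL = −20·log₁₀(0.25) = +12.04 dB.

+12 dB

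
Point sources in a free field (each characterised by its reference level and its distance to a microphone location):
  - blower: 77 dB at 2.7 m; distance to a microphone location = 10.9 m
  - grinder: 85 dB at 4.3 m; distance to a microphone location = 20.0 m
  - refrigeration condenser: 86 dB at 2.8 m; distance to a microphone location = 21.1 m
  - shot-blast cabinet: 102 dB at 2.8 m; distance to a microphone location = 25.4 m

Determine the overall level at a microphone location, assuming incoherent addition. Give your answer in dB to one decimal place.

83.4 dB

Propagate each source to the receiver with L = L_ref − 20·log₁₀(r/r_ref), then add intensities.
blower: 77 − 20·log₁₀(10.9/2.7) = 77 − 12.12 = 64.88 dB.
grinder: 85 − 20·log₁₀(20.0/4.3) = 85 − 13.35 = 71.65 dB.
refrigeration condenser: 86 − 20·log₁₀(21.1/2.8) = 86 − 17.54 = 68.46 dB.
shot-blast cabinet: 102 − 20·log₁₀(25.4/2.8) = 102 − 19.15 = 82.85 dB.
Σ 10^(L/10) = 2.173e+08 → L_total = 10·log₁₀(2.173e+08) = 83.37 dB.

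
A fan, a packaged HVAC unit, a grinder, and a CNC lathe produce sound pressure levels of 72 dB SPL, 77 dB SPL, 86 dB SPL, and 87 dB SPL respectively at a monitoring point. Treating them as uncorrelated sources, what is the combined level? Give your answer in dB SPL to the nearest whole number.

90 dB SPL

Incoherent sources combine by intensity addition: L_total = 10·log₁₀(Σ 10^(L_i/10)).
Σ 10^(L/10) = 10^(72/10) + 10^(77/10) + 10^(86/10) + 10^(87/10) = 9.653e+08.
L_total = 10·log₁₀(9.653e+08) = 89.85 dB SPL.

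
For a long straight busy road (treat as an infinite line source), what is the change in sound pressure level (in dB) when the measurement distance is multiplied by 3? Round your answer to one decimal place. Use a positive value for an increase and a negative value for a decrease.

-4.8 dB

With cylindrical spreading the level changes by −10·log₁₀(r₂/r₁).
ΔL = −10·log₁₀(3) = -4.77 dB.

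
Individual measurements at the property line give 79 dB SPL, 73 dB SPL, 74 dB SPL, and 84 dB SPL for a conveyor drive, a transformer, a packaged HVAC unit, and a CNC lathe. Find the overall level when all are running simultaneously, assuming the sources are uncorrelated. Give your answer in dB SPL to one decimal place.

85.7 dB SPL

For uncorrelated sources the intensities add, so convert each level to linear form, sum, and take 10·log₁₀ of the total.
Σ 10^(L/10) = 10^(79/10) + 10^(73/10) + 10^(74/10) + 10^(84/10) = 3.757e+08.
L_total = 10·log₁₀(3.757e+08) = 85.75 dB SPL.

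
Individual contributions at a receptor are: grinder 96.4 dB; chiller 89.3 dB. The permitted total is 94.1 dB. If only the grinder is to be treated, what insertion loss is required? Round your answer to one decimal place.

The untreated sources together contribute 10^(89.3/10) = 8.511e+08, i.e. 89.30 dB.
To meet 94.1 dB overall, the treated grinder may contribute at most 10^(94.1/10) − 8.511e+08 = 1.719e+09, i.e. 92.35 dB.
So the grinder must be reduced from 96.4 to 92.35 dB: IL = 4.05 dB.

4.0 dB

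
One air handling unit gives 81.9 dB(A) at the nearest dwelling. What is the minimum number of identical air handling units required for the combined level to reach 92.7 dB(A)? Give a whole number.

N identical sources give L₁ + 10·log₁₀ N, so require 10·log₁₀ N ≥ 92.7 − 81.9 = 10.8 dB.
N ≥ 10^(10.8/10) = 12.023, so N = 13.

13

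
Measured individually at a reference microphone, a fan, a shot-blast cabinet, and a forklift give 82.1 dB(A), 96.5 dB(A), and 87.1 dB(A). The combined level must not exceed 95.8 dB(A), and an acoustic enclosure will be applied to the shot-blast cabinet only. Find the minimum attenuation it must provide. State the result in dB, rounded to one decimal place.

1.5 dB

Fixed contribution from the other sources: Σ 10^(L/10) = 10^(82.1/10) + 10^(87.1/10) = 6.750e+08 (88.29 dB(A)).
The limit corresponds to 10^(95.8/10) = 3.802e+09; subtracting the fixed part leaves 3.127e+09 for the shot-blast cabinet, i.e. 94.95 dB(A).
So the shot-blast cabinet must be reduced from 96.5 to 94.95 dB(A): IL = 1.55 dB.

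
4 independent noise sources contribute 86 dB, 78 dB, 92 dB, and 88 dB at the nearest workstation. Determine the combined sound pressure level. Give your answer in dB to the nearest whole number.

For uncorrelated sources the intensities add, so convert each level to linear form, sum, and take 10·log₁₀ of the total.
Σ 10^(L/10) = 10^(86/10) + 10^(78/10) + 10^(92/10) + 10^(88/10) = 2.677e+09.
L_total = 10·log₁₀(2.677e+09) = 94.28 dB.

94 dB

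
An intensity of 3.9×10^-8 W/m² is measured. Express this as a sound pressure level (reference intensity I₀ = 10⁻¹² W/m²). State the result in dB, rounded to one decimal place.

45.9 dB

L = 10·log₁₀(I/I₀) = 10·log₁₀(3.9×10^-8/10⁻¹²) = 10·log₁₀(3.9×10^4).
L = 10·(0.5911 + 4) = 45.91 dB.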